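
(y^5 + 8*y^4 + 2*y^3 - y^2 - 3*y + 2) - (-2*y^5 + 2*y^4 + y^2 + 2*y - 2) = 3*y^5 + 6*y^4 + 2*y^3 - 2*y^2 - 5*y + 4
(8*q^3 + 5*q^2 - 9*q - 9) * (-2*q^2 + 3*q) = -16*q^5 + 14*q^4 + 33*q^3 - 9*q^2 - 27*q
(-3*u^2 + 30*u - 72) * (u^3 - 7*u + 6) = -3*u^5 + 30*u^4 - 51*u^3 - 228*u^2 + 684*u - 432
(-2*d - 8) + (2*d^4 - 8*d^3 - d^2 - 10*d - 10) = 2*d^4 - 8*d^3 - d^2 - 12*d - 18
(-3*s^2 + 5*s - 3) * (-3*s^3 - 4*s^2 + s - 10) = 9*s^5 - 3*s^4 - 14*s^3 + 47*s^2 - 53*s + 30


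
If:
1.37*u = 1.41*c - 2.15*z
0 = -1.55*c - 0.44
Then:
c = -0.28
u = -1.56934306569343*z - 0.292159171179656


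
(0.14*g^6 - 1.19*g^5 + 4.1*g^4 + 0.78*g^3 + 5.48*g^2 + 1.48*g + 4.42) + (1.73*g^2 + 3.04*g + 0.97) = 0.14*g^6 - 1.19*g^5 + 4.1*g^4 + 0.78*g^3 + 7.21*g^2 + 4.52*g + 5.39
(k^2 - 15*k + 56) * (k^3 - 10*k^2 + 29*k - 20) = k^5 - 25*k^4 + 235*k^3 - 1015*k^2 + 1924*k - 1120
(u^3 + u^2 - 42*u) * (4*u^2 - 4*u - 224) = 4*u^5 - 396*u^3 - 56*u^2 + 9408*u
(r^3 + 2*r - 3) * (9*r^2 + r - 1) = 9*r^5 + r^4 + 17*r^3 - 25*r^2 - 5*r + 3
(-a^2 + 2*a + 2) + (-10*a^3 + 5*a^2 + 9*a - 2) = -10*a^3 + 4*a^2 + 11*a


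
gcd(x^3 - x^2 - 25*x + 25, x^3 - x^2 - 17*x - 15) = x - 5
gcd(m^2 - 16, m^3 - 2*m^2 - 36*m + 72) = 1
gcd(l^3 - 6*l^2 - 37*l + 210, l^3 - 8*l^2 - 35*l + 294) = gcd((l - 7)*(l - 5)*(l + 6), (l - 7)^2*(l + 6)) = l^2 - l - 42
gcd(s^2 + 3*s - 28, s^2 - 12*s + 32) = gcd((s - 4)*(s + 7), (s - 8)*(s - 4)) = s - 4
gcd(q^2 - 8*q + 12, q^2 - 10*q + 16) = q - 2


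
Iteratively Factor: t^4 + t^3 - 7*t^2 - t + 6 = (t + 3)*(t^3 - 2*t^2 - t + 2) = (t - 1)*(t + 3)*(t^2 - t - 2) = (t - 2)*(t - 1)*(t + 3)*(t + 1)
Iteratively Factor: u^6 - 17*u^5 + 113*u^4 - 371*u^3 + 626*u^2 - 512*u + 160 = (u - 2)*(u^5 - 15*u^4 + 83*u^3 - 205*u^2 + 216*u - 80) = (u - 2)*(u - 1)*(u^4 - 14*u^3 + 69*u^2 - 136*u + 80) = (u - 4)*(u - 2)*(u - 1)*(u^3 - 10*u^2 + 29*u - 20) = (u - 4)*(u - 2)*(u - 1)^2*(u^2 - 9*u + 20) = (u - 4)^2*(u - 2)*(u - 1)^2*(u - 5)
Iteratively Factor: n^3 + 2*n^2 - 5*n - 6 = (n - 2)*(n^2 + 4*n + 3) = (n - 2)*(n + 1)*(n + 3)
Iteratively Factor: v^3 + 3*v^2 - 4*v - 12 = (v + 3)*(v^2 - 4) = (v - 2)*(v + 3)*(v + 2)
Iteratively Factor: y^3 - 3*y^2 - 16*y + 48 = (y - 3)*(y^2 - 16) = (y - 4)*(y - 3)*(y + 4)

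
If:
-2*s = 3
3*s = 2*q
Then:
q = -9/4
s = -3/2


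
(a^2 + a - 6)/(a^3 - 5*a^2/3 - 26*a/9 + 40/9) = 9*(a + 3)/(9*a^2 + 3*a - 20)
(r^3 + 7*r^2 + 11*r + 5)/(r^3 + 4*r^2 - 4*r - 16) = (r^3 + 7*r^2 + 11*r + 5)/(r^3 + 4*r^2 - 4*r - 16)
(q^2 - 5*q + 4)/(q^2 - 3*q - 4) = (q - 1)/(q + 1)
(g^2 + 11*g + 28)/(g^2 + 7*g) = (g + 4)/g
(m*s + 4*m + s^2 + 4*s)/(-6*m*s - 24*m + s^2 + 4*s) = (m + s)/(-6*m + s)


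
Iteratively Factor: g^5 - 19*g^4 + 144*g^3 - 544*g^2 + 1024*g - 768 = (g - 4)*(g^4 - 15*g^3 + 84*g^2 - 208*g + 192) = (g - 4)^2*(g^3 - 11*g^2 + 40*g - 48) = (g - 4)^3*(g^2 - 7*g + 12) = (g - 4)^4*(g - 3)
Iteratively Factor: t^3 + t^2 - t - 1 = (t - 1)*(t^2 + 2*t + 1) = (t - 1)*(t + 1)*(t + 1)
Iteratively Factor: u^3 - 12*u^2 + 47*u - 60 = (u - 5)*(u^2 - 7*u + 12) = (u - 5)*(u - 3)*(u - 4)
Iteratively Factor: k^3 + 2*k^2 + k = (k + 1)*(k^2 + k) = (k + 1)^2*(k)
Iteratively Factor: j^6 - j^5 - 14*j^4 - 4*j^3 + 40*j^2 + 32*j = (j + 2)*(j^5 - 3*j^4 - 8*j^3 + 12*j^2 + 16*j) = j*(j + 2)*(j^4 - 3*j^3 - 8*j^2 + 12*j + 16) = j*(j + 2)^2*(j^3 - 5*j^2 + 2*j + 8) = j*(j - 4)*(j + 2)^2*(j^2 - j - 2) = j*(j - 4)*(j - 2)*(j + 2)^2*(j + 1)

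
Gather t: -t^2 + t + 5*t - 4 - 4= -t^2 + 6*t - 8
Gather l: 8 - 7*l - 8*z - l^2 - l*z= -l^2 + l*(-z - 7) - 8*z + 8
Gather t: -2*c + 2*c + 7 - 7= 0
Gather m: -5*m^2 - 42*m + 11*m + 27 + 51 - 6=-5*m^2 - 31*m + 72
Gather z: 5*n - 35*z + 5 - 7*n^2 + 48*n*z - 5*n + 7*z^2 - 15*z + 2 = -7*n^2 + 7*z^2 + z*(48*n - 50) + 7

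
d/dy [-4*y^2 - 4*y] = -8*y - 4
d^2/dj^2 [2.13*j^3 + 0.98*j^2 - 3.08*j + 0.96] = 12.78*j + 1.96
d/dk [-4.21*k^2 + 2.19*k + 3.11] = 2.19 - 8.42*k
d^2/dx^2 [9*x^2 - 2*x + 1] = 18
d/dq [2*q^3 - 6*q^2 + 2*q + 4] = 6*q^2 - 12*q + 2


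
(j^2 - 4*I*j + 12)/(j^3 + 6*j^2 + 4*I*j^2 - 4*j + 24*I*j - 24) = (j - 6*I)/(j^2 + 2*j*(3 + I) + 12*I)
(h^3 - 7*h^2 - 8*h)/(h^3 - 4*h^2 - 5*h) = (h - 8)/(h - 5)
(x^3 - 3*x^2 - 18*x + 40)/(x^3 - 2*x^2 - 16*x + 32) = (x - 5)/(x - 4)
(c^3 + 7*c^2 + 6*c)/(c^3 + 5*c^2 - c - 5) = c*(c + 6)/(c^2 + 4*c - 5)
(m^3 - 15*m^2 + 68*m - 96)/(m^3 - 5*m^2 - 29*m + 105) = (m^2 - 12*m + 32)/(m^2 - 2*m - 35)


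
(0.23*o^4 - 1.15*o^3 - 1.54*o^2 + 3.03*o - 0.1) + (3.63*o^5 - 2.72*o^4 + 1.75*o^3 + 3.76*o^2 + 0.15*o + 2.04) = 3.63*o^5 - 2.49*o^4 + 0.6*o^3 + 2.22*o^2 + 3.18*o + 1.94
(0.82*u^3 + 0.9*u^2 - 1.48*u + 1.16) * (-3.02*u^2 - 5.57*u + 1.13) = -2.4764*u^5 - 7.2854*u^4 + 0.383199999999999*u^3 + 5.7574*u^2 - 8.1336*u + 1.3108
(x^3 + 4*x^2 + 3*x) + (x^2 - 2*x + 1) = x^3 + 5*x^2 + x + 1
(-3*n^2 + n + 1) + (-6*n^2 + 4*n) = -9*n^2 + 5*n + 1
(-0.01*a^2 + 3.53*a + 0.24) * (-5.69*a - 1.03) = 0.0569*a^3 - 20.0754*a^2 - 5.0015*a - 0.2472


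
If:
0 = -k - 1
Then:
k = -1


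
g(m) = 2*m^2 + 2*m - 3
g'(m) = 4*m + 2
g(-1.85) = 0.14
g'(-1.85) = -5.40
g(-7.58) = 96.75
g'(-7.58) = -28.32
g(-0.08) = -3.15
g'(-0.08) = 1.68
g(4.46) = 45.70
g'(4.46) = 19.84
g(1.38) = 3.57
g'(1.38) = 7.52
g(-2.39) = 3.64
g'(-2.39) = -7.56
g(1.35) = 3.34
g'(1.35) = 7.40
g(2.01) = 9.10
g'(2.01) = 10.04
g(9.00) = 177.00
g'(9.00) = 38.00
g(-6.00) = 57.00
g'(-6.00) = -22.00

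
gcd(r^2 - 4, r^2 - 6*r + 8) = r - 2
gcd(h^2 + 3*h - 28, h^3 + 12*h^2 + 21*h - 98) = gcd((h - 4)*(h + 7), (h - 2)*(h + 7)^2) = h + 7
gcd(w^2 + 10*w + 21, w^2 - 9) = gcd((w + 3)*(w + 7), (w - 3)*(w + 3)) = w + 3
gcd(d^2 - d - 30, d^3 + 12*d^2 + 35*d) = d + 5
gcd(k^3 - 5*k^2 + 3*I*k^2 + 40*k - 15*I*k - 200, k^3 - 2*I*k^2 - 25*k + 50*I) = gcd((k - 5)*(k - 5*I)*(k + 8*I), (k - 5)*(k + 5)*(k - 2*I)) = k - 5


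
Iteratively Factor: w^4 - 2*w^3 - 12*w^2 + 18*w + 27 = (w + 1)*(w^3 - 3*w^2 - 9*w + 27) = (w - 3)*(w + 1)*(w^2 - 9) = (w - 3)^2*(w + 1)*(w + 3)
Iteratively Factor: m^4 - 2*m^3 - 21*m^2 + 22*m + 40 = (m - 5)*(m^3 + 3*m^2 - 6*m - 8) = (m - 5)*(m + 4)*(m^2 - m - 2) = (m - 5)*(m - 2)*(m + 4)*(m + 1)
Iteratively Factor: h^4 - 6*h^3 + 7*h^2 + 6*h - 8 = (h + 1)*(h^3 - 7*h^2 + 14*h - 8) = (h - 4)*(h + 1)*(h^2 - 3*h + 2) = (h - 4)*(h - 2)*(h + 1)*(h - 1)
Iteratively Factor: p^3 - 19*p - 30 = (p - 5)*(p^2 + 5*p + 6) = (p - 5)*(p + 3)*(p + 2)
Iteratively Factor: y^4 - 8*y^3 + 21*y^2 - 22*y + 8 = (y - 1)*(y^3 - 7*y^2 + 14*y - 8) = (y - 4)*(y - 1)*(y^2 - 3*y + 2) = (y - 4)*(y - 1)^2*(y - 2)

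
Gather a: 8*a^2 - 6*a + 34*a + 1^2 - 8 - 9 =8*a^2 + 28*a - 16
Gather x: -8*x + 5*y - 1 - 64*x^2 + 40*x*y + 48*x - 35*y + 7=-64*x^2 + x*(40*y + 40) - 30*y + 6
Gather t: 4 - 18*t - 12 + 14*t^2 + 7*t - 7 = 14*t^2 - 11*t - 15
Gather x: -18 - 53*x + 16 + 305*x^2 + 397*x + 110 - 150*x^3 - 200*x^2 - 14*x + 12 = -150*x^3 + 105*x^2 + 330*x + 120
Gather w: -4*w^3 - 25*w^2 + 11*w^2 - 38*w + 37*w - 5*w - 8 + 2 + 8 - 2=-4*w^3 - 14*w^2 - 6*w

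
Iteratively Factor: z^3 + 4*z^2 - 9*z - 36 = (z + 4)*(z^2 - 9) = (z + 3)*(z + 4)*(z - 3)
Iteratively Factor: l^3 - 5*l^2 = (l)*(l^2 - 5*l) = l^2*(l - 5)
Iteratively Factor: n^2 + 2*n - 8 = (n - 2)*(n + 4)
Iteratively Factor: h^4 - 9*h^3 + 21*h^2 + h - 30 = (h - 2)*(h^3 - 7*h^2 + 7*h + 15) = (h - 3)*(h - 2)*(h^2 - 4*h - 5) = (h - 5)*(h - 3)*(h - 2)*(h + 1)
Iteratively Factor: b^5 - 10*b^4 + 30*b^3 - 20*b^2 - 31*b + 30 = (b - 3)*(b^4 - 7*b^3 + 9*b^2 + 7*b - 10) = (b - 5)*(b - 3)*(b^3 - 2*b^2 - b + 2) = (b - 5)*(b - 3)*(b - 2)*(b^2 - 1) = (b - 5)*(b - 3)*(b - 2)*(b + 1)*(b - 1)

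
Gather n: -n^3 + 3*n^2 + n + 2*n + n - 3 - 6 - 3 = -n^3 + 3*n^2 + 4*n - 12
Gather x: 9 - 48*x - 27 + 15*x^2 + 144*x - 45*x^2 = -30*x^2 + 96*x - 18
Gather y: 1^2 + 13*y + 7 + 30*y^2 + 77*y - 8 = 30*y^2 + 90*y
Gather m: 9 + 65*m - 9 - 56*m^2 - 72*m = -56*m^2 - 7*m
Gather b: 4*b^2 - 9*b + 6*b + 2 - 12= 4*b^2 - 3*b - 10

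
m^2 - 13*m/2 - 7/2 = (m - 7)*(m + 1/2)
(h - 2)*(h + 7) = h^2 + 5*h - 14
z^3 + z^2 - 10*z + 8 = (z - 2)*(z - 1)*(z + 4)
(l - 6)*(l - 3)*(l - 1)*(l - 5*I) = l^4 - 10*l^3 - 5*I*l^3 + 27*l^2 + 50*I*l^2 - 18*l - 135*I*l + 90*I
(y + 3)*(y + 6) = y^2 + 9*y + 18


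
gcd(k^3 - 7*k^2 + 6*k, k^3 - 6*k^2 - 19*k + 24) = k - 1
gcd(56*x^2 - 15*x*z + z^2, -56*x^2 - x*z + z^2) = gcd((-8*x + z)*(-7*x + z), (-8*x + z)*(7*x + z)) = 8*x - z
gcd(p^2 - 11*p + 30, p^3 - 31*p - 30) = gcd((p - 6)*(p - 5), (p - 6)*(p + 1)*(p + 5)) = p - 6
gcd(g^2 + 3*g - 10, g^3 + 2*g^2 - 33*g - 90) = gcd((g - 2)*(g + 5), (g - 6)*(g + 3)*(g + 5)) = g + 5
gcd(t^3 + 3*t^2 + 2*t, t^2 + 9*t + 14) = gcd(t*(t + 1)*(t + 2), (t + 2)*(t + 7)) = t + 2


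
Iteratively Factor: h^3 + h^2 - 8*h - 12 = (h + 2)*(h^2 - h - 6) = (h + 2)^2*(h - 3)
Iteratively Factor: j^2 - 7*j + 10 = (j - 2)*(j - 5)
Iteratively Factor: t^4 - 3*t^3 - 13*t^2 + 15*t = (t - 1)*(t^3 - 2*t^2 - 15*t) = (t - 5)*(t - 1)*(t^2 + 3*t) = t*(t - 5)*(t - 1)*(t + 3)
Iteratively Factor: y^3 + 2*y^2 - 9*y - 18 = (y + 3)*(y^2 - y - 6) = (y - 3)*(y + 3)*(y + 2)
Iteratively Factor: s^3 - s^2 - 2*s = (s + 1)*(s^2 - 2*s) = (s - 2)*(s + 1)*(s)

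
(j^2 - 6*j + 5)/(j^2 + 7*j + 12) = (j^2 - 6*j + 5)/(j^2 + 7*j + 12)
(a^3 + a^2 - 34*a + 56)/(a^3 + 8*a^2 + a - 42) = (a - 4)/(a + 3)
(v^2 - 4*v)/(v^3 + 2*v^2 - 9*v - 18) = v*(v - 4)/(v^3 + 2*v^2 - 9*v - 18)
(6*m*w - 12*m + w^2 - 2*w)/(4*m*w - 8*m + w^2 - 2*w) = (6*m + w)/(4*m + w)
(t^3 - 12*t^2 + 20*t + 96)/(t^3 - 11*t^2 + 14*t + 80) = (t - 6)/(t - 5)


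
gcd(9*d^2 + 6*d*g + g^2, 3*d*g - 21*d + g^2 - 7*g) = 3*d + g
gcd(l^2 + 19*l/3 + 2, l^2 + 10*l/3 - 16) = l + 6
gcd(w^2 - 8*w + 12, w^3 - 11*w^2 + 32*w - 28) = w - 2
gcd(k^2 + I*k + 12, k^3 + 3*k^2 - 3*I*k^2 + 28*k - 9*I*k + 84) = k + 4*I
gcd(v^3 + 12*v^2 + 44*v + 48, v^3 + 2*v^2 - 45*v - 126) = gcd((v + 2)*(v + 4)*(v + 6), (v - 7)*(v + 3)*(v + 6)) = v + 6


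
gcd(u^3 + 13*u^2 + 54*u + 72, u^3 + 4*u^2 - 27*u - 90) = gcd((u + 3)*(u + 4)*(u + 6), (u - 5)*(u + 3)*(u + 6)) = u^2 + 9*u + 18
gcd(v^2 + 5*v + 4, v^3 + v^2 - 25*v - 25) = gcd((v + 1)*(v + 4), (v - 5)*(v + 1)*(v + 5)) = v + 1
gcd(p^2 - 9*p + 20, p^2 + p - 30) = p - 5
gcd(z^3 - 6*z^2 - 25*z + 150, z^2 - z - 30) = z^2 - z - 30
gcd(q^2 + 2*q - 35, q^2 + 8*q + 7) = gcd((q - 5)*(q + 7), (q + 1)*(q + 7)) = q + 7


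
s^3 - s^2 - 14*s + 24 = (s - 3)*(s - 2)*(s + 4)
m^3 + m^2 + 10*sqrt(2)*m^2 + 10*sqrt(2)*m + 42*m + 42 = (m + 1)*(m + 3*sqrt(2))*(m + 7*sqrt(2))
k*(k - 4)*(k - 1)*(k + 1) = k^4 - 4*k^3 - k^2 + 4*k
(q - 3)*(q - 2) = q^2 - 5*q + 6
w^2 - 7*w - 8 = (w - 8)*(w + 1)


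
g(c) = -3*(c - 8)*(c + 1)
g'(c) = 21 - 6*c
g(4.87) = 55.12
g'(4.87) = -8.22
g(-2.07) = -32.32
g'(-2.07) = 33.42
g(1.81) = 52.18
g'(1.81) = 10.14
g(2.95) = 59.84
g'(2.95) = 3.30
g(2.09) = 54.79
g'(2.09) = 8.46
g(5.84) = 44.32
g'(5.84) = -14.04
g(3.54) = 60.75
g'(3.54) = -0.24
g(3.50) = 60.75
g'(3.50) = 0.00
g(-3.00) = -66.00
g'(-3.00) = 39.00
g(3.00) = 60.00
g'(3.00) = 3.00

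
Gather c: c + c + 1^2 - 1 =2*c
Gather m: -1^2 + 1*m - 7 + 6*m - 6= 7*m - 14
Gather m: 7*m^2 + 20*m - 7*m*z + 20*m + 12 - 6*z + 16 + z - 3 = 7*m^2 + m*(40 - 7*z) - 5*z + 25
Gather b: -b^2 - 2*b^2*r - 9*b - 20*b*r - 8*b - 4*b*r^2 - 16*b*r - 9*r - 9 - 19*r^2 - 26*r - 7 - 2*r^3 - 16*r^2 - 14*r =b^2*(-2*r - 1) + b*(-4*r^2 - 36*r - 17) - 2*r^3 - 35*r^2 - 49*r - 16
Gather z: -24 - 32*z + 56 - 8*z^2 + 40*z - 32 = -8*z^2 + 8*z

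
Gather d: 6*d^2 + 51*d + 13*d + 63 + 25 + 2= 6*d^2 + 64*d + 90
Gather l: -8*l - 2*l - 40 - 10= -10*l - 50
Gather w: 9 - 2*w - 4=5 - 2*w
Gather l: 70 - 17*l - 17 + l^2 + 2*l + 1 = l^2 - 15*l + 54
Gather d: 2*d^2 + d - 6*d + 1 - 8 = 2*d^2 - 5*d - 7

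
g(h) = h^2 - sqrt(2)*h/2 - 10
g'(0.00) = -0.71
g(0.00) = -10.00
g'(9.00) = 17.29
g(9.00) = 64.64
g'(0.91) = 1.11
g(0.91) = -9.82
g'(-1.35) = -3.41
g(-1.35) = -7.22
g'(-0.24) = -1.19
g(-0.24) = -9.77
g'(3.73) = 6.75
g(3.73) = 1.28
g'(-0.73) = -2.17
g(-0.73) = -8.95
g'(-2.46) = -5.63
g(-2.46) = -2.21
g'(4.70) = 8.69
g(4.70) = 8.77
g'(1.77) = 2.83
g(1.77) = -8.12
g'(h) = 2*h - sqrt(2)/2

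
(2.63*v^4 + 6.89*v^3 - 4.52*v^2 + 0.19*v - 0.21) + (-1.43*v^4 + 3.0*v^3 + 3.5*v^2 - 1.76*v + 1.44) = 1.2*v^4 + 9.89*v^3 - 1.02*v^2 - 1.57*v + 1.23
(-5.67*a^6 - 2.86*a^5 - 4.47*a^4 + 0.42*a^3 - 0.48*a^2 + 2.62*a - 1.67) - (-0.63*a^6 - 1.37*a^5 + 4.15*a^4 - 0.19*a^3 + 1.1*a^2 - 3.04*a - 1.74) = -5.04*a^6 - 1.49*a^5 - 8.62*a^4 + 0.61*a^3 - 1.58*a^2 + 5.66*a + 0.0700000000000001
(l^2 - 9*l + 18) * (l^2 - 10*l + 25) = l^4 - 19*l^3 + 133*l^2 - 405*l + 450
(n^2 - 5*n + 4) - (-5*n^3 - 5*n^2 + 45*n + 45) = 5*n^3 + 6*n^2 - 50*n - 41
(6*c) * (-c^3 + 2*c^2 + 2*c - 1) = -6*c^4 + 12*c^3 + 12*c^2 - 6*c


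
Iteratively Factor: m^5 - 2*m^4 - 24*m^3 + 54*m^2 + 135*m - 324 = (m - 3)*(m^4 + m^3 - 21*m^2 - 9*m + 108) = (m - 3)^2*(m^3 + 4*m^2 - 9*m - 36) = (m - 3)^3*(m^2 + 7*m + 12) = (m - 3)^3*(m + 4)*(m + 3)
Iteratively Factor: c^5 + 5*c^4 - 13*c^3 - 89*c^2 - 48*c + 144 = (c - 4)*(c^4 + 9*c^3 + 23*c^2 + 3*c - 36) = (c - 4)*(c + 4)*(c^3 + 5*c^2 + 3*c - 9) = (c - 4)*(c - 1)*(c + 4)*(c^2 + 6*c + 9) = (c - 4)*(c - 1)*(c + 3)*(c + 4)*(c + 3)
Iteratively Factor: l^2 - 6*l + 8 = (l - 2)*(l - 4)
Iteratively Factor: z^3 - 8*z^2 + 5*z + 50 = (z - 5)*(z^2 - 3*z - 10) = (z - 5)*(z + 2)*(z - 5)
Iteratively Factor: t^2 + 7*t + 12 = (t + 3)*(t + 4)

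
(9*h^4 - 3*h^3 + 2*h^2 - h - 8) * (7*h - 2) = 63*h^5 - 39*h^4 + 20*h^3 - 11*h^2 - 54*h + 16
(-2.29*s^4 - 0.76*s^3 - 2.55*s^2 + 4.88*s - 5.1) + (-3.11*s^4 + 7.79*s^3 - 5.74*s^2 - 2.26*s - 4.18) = -5.4*s^4 + 7.03*s^3 - 8.29*s^2 + 2.62*s - 9.28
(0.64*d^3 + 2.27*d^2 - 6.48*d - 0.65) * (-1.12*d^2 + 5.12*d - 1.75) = -0.7168*d^5 + 0.7344*d^4 + 17.76*d^3 - 36.4221*d^2 + 8.012*d + 1.1375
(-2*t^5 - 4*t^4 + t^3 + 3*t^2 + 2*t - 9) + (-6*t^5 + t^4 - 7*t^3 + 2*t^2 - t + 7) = -8*t^5 - 3*t^4 - 6*t^3 + 5*t^2 + t - 2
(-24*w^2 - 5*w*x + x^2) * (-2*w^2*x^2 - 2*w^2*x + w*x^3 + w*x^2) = 48*w^4*x^2 + 48*w^4*x - 14*w^3*x^3 - 14*w^3*x^2 - 7*w^2*x^4 - 7*w^2*x^3 + w*x^5 + w*x^4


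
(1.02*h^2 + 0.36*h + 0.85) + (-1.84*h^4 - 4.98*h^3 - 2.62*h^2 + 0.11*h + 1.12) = -1.84*h^4 - 4.98*h^3 - 1.6*h^2 + 0.47*h + 1.97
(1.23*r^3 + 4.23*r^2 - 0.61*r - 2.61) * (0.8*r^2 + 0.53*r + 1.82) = 0.984*r^5 + 4.0359*r^4 + 3.9925*r^3 + 5.2873*r^2 - 2.4935*r - 4.7502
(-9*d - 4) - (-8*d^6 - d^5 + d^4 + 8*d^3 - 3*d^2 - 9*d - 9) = 8*d^6 + d^5 - d^4 - 8*d^3 + 3*d^2 + 5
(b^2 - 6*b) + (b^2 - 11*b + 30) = 2*b^2 - 17*b + 30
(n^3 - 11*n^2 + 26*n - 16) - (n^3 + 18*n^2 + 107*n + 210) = -29*n^2 - 81*n - 226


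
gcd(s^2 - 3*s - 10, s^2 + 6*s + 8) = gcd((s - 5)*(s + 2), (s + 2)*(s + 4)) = s + 2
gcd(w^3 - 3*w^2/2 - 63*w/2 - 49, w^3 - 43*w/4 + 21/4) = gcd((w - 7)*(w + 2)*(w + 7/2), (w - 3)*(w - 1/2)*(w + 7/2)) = w + 7/2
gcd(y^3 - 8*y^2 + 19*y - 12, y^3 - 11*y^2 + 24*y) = y - 3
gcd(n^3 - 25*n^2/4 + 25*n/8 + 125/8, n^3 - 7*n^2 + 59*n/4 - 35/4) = n - 5/2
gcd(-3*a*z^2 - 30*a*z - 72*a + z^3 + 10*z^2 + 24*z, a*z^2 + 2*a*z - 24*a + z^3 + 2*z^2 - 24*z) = z + 6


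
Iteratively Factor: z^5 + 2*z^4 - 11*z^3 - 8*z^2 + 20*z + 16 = (z - 2)*(z^4 + 4*z^3 - 3*z^2 - 14*z - 8) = (z - 2)^2*(z^3 + 6*z^2 + 9*z + 4) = (z - 2)^2*(z + 1)*(z^2 + 5*z + 4) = (z - 2)^2*(z + 1)^2*(z + 4)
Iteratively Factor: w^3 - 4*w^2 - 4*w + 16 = (w - 2)*(w^2 - 2*w - 8) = (w - 4)*(w - 2)*(w + 2)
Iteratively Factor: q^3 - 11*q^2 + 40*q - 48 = (q - 4)*(q^2 - 7*q + 12) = (q - 4)*(q - 3)*(q - 4)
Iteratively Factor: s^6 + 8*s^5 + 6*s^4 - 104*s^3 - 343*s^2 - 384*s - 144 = (s + 4)*(s^5 + 4*s^4 - 10*s^3 - 64*s^2 - 87*s - 36) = (s + 3)*(s + 4)*(s^4 + s^3 - 13*s^2 - 25*s - 12) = (s - 4)*(s + 3)*(s + 4)*(s^3 + 5*s^2 + 7*s + 3) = (s - 4)*(s + 3)^2*(s + 4)*(s^2 + 2*s + 1) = (s - 4)*(s + 1)*(s + 3)^2*(s + 4)*(s + 1)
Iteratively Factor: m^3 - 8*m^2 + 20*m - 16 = (m - 2)*(m^2 - 6*m + 8) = (m - 4)*(m - 2)*(m - 2)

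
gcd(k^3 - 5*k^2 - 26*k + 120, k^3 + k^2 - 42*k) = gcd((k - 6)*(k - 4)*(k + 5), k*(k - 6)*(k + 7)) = k - 6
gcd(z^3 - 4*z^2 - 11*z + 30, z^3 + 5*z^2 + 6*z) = z + 3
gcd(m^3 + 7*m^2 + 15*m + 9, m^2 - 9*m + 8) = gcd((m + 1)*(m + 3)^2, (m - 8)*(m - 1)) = 1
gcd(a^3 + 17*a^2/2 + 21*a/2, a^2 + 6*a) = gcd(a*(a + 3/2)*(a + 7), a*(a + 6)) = a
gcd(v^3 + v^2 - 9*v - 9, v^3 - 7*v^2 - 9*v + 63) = v^2 - 9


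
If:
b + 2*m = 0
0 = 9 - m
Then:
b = -18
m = 9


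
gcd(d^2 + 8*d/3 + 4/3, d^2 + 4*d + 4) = d + 2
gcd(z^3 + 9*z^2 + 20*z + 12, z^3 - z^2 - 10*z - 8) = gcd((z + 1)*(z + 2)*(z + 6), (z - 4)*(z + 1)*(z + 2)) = z^2 + 3*z + 2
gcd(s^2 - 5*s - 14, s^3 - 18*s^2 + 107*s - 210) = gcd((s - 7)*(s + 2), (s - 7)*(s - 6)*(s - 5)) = s - 7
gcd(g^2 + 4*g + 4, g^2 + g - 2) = g + 2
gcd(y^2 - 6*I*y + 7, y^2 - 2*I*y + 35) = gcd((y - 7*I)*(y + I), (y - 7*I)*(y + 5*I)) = y - 7*I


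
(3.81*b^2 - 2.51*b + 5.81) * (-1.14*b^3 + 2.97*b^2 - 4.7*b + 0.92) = -4.3434*b^5 + 14.1771*b^4 - 31.9851*b^3 + 32.5579*b^2 - 29.6162*b + 5.3452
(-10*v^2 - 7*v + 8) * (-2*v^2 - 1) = 20*v^4 + 14*v^3 - 6*v^2 + 7*v - 8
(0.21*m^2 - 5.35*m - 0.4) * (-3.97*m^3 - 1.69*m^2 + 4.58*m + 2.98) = -0.8337*m^5 + 20.8846*m^4 + 11.5913*m^3 - 23.2012*m^2 - 17.775*m - 1.192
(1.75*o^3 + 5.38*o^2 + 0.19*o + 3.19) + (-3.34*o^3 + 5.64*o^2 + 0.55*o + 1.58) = -1.59*o^3 + 11.02*o^2 + 0.74*o + 4.77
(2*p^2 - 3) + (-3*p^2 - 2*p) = -p^2 - 2*p - 3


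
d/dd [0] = 0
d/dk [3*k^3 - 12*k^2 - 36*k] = 9*k^2 - 24*k - 36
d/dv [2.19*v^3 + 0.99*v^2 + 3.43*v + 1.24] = 6.57*v^2 + 1.98*v + 3.43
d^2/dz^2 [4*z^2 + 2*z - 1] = 8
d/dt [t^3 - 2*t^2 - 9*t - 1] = 3*t^2 - 4*t - 9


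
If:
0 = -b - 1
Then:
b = -1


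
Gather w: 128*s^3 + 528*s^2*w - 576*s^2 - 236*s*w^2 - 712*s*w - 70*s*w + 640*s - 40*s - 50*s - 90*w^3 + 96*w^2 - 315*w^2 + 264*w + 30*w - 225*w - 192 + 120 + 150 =128*s^3 - 576*s^2 + 550*s - 90*w^3 + w^2*(-236*s - 219) + w*(528*s^2 - 782*s + 69) + 78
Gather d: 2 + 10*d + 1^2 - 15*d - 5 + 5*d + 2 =0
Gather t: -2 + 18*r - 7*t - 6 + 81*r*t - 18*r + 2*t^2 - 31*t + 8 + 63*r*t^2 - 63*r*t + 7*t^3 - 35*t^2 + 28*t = 7*t^3 + t^2*(63*r - 33) + t*(18*r - 10)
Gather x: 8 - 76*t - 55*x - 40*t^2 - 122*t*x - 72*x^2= -40*t^2 - 76*t - 72*x^2 + x*(-122*t - 55) + 8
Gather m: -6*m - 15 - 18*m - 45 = -24*m - 60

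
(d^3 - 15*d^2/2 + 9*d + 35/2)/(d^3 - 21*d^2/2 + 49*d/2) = (d^2 - 4*d - 5)/(d*(d - 7))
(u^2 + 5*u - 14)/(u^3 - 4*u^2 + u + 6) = (u + 7)/(u^2 - 2*u - 3)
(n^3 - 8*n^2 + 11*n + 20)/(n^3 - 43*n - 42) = (n^2 - 9*n + 20)/(n^2 - n - 42)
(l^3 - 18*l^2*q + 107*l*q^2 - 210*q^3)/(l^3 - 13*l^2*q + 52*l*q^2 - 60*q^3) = (-l + 7*q)/(-l + 2*q)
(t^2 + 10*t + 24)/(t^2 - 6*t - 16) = (t^2 + 10*t + 24)/(t^2 - 6*t - 16)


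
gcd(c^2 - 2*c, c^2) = c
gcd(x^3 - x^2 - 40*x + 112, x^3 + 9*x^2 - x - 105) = x + 7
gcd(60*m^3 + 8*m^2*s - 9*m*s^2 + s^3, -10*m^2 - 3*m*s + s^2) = -10*m^2 - 3*m*s + s^2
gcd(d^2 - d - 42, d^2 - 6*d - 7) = d - 7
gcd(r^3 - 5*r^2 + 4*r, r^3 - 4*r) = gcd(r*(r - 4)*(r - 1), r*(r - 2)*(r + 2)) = r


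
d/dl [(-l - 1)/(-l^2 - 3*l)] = (l*(l + 3) - (l + 1)*(2*l + 3))/(l^2*(l + 3)^2)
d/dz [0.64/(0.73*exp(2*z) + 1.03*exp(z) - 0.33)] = (-0.9344*exp(z) - 0.6592)*exp(z)/(0.73*exp(2*z) + 1.03*exp(z) - 0.33)^2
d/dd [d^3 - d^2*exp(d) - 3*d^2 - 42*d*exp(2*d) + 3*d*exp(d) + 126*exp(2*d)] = -d^2*exp(d) + 3*d^2 - 84*d*exp(2*d) + d*exp(d) - 6*d + 210*exp(2*d) + 3*exp(d)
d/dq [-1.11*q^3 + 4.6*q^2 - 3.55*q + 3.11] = -3.33*q^2 + 9.2*q - 3.55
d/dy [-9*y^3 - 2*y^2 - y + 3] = -27*y^2 - 4*y - 1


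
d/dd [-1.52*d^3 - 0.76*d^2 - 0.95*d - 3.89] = -4.56*d^2 - 1.52*d - 0.95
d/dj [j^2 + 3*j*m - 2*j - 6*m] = 2*j + 3*m - 2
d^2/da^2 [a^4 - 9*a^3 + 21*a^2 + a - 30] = 12*a^2 - 54*a + 42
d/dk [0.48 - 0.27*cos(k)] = 0.27*sin(k)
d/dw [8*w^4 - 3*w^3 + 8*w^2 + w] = 32*w^3 - 9*w^2 + 16*w + 1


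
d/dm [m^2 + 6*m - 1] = 2*m + 6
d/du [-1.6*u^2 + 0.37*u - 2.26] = 0.37 - 3.2*u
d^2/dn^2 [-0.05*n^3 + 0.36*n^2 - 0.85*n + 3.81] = 0.72 - 0.3*n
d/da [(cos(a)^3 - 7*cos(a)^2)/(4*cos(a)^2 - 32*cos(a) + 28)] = (2 - cos(a))*sin(a)*cos(a)/(4*(cos(a) - 1)^2)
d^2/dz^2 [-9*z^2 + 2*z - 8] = -18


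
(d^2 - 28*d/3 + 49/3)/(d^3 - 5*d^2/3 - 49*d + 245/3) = (3*d - 7)/(3*d^2 + 16*d - 35)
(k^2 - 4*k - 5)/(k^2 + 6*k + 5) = (k - 5)/(k + 5)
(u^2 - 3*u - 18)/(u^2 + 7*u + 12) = (u - 6)/(u + 4)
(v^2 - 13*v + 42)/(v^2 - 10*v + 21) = (v - 6)/(v - 3)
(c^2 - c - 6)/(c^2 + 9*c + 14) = (c - 3)/(c + 7)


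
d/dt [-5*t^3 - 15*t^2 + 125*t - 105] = -15*t^2 - 30*t + 125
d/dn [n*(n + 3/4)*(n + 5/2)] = 3*n^2 + 13*n/2 + 15/8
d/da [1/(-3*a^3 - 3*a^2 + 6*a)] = (3*a^2 + 2*a - 2)/(3*a^2*(a^2 + a - 2)^2)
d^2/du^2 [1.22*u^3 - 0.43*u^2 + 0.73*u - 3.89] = 7.32*u - 0.86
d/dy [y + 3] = 1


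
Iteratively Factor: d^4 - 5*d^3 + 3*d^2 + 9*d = (d)*(d^3 - 5*d^2 + 3*d + 9) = d*(d - 3)*(d^2 - 2*d - 3) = d*(d - 3)^2*(d + 1)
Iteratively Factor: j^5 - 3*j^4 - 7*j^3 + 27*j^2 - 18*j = (j + 3)*(j^4 - 6*j^3 + 11*j^2 - 6*j) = (j - 2)*(j + 3)*(j^3 - 4*j^2 + 3*j) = (j - 2)*(j - 1)*(j + 3)*(j^2 - 3*j) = (j - 3)*(j - 2)*(j - 1)*(j + 3)*(j)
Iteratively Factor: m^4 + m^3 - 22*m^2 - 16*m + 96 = (m + 3)*(m^3 - 2*m^2 - 16*m + 32) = (m + 3)*(m + 4)*(m^2 - 6*m + 8) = (m - 2)*(m + 3)*(m + 4)*(m - 4)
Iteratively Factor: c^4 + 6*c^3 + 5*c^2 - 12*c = (c)*(c^3 + 6*c^2 + 5*c - 12) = c*(c - 1)*(c^2 + 7*c + 12) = c*(c - 1)*(c + 4)*(c + 3)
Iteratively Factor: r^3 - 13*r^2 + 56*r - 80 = (r - 4)*(r^2 - 9*r + 20) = (r - 5)*(r - 4)*(r - 4)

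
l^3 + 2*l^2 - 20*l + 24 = (l - 2)^2*(l + 6)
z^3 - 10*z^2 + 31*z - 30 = (z - 5)*(z - 3)*(z - 2)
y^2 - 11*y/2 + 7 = (y - 7/2)*(y - 2)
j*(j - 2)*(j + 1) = j^3 - j^2 - 2*j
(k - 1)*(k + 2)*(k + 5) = k^3 + 6*k^2 + 3*k - 10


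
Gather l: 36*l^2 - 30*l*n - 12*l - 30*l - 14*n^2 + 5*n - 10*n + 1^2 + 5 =36*l^2 + l*(-30*n - 42) - 14*n^2 - 5*n + 6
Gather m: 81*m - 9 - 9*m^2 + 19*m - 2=-9*m^2 + 100*m - 11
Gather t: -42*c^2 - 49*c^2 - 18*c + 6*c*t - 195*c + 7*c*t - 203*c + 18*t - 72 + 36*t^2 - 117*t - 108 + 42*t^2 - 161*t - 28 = -91*c^2 - 416*c + 78*t^2 + t*(13*c - 260) - 208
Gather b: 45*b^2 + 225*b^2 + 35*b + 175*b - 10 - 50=270*b^2 + 210*b - 60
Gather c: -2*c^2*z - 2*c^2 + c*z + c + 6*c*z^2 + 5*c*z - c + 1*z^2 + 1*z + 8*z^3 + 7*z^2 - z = c^2*(-2*z - 2) + c*(6*z^2 + 6*z) + 8*z^3 + 8*z^2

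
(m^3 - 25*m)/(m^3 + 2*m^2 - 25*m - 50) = m/(m + 2)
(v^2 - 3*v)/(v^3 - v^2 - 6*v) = 1/(v + 2)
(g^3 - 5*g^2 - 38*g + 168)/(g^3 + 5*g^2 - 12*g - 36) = (g^2 - 11*g + 28)/(g^2 - g - 6)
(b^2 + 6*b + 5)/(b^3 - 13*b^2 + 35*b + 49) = (b + 5)/(b^2 - 14*b + 49)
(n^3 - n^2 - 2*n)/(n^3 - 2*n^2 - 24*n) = (-n^2 + n + 2)/(-n^2 + 2*n + 24)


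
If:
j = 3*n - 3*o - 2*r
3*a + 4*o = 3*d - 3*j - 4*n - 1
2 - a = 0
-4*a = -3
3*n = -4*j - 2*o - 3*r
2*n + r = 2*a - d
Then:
No Solution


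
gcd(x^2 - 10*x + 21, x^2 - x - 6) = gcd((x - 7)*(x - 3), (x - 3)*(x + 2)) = x - 3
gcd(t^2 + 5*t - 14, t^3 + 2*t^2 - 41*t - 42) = t + 7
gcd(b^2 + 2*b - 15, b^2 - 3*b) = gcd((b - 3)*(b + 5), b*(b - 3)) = b - 3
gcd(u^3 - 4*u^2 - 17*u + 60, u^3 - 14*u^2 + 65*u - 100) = u - 5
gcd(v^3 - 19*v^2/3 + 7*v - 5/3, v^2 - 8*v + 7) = v - 1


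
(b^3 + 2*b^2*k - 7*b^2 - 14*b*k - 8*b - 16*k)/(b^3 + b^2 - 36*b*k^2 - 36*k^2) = (b^2 + 2*b*k - 8*b - 16*k)/(b^2 - 36*k^2)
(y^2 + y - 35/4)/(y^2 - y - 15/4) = (2*y + 7)/(2*y + 3)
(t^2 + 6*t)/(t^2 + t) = (t + 6)/(t + 1)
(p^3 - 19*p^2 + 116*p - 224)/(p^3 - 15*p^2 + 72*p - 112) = (p - 8)/(p - 4)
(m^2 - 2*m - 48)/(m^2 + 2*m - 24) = (m - 8)/(m - 4)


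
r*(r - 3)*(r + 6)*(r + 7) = r^4 + 10*r^3 + 3*r^2 - 126*r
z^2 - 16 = (z - 4)*(z + 4)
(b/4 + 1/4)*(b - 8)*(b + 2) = b^3/4 - 5*b^2/4 - 11*b/2 - 4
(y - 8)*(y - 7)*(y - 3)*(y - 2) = y^4 - 20*y^3 + 137*y^2 - 370*y + 336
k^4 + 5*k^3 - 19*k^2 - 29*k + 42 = (k - 3)*(k - 1)*(k + 2)*(k + 7)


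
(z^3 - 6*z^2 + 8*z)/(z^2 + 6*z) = (z^2 - 6*z + 8)/(z + 6)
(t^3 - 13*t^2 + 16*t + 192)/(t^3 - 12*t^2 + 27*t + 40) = (t^2 - 5*t - 24)/(t^2 - 4*t - 5)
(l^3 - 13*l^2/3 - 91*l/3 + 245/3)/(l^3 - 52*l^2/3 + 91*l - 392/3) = (l + 5)/(l - 8)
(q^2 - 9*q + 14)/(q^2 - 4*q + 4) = (q - 7)/(q - 2)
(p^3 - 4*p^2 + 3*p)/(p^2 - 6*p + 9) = p*(p - 1)/(p - 3)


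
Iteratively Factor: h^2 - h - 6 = (h - 3)*(h + 2)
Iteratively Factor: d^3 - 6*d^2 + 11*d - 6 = (d - 3)*(d^2 - 3*d + 2) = (d - 3)*(d - 1)*(d - 2)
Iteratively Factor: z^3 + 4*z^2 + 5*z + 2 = (z + 1)*(z^2 + 3*z + 2) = (z + 1)^2*(z + 2)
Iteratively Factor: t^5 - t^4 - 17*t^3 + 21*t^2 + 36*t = (t - 3)*(t^4 + 2*t^3 - 11*t^2 - 12*t) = (t - 3)*(t + 1)*(t^3 + t^2 - 12*t) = t*(t - 3)*(t + 1)*(t^2 + t - 12) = t*(t - 3)*(t + 1)*(t + 4)*(t - 3)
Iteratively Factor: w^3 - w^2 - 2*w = (w)*(w^2 - w - 2) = w*(w + 1)*(w - 2)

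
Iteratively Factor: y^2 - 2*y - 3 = (y - 3)*(y + 1)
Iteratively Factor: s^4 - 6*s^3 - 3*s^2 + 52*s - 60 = (s - 2)*(s^3 - 4*s^2 - 11*s + 30) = (s - 2)^2*(s^2 - 2*s - 15) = (s - 2)^2*(s + 3)*(s - 5)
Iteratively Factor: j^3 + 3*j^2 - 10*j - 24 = (j + 2)*(j^2 + j - 12) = (j - 3)*(j + 2)*(j + 4)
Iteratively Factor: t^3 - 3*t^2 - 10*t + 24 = (t + 3)*(t^2 - 6*t + 8) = (t - 2)*(t + 3)*(t - 4)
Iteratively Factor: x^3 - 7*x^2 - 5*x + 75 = (x + 3)*(x^2 - 10*x + 25) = (x - 5)*(x + 3)*(x - 5)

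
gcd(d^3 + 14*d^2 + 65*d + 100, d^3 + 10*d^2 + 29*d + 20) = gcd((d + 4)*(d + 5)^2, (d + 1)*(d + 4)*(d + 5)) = d^2 + 9*d + 20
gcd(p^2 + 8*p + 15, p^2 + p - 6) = p + 3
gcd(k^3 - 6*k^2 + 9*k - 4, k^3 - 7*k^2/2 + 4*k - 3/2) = k^2 - 2*k + 1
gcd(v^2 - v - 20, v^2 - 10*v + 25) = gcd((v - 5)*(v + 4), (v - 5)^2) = v - 5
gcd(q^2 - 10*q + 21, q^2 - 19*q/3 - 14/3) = q - 7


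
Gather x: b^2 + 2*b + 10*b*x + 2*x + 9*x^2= b^2 + 2*b + 9*x^2 + x*(10*b + 2)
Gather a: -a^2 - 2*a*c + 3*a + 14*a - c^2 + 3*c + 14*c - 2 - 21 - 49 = -a^2 + a*(17 - 2*c) - c^2 + 17*c - 72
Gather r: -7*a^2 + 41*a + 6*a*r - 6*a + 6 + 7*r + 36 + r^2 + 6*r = -7*a^2 + 35*a + r^2 + r*(6*a + 13) + 42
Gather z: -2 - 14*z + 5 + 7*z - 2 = 1 - 7*z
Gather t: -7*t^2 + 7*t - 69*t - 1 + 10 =-7*t^2 - 62*t + 9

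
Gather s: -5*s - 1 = -5*s - 1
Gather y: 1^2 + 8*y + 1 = 8*y + 2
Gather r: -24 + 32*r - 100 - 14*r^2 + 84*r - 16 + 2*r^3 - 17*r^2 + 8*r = 2*r^3 - 31*r^2 + 124*r - 140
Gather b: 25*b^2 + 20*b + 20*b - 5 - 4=25*b^2 + 40*b - 9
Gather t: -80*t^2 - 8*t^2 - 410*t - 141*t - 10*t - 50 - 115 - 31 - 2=-88*t^2 - 561*t - 198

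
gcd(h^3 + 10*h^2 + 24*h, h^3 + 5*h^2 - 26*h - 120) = h^2 + 10*h + 24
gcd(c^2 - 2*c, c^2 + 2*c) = c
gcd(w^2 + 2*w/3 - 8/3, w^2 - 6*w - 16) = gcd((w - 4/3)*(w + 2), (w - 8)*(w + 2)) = w + 2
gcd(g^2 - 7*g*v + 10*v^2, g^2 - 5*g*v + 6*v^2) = -g + 2*v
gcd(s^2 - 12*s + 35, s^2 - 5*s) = s - 5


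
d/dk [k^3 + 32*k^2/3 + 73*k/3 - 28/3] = 3*k^2 + 64*k/3 + 73/3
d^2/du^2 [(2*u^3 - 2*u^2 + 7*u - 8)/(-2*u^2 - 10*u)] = (-67*u^3 + 24*u^2 + 120*u + 200)/(u^3*(u^3 + 15*u^2 + 75*u + 125))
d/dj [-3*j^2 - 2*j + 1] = -6*j - 2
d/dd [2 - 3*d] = -3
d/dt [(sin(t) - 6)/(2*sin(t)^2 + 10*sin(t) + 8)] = (12*sin(t) + cos(t)^2 + 33)*cos(t)/(2*(sin(t)^2 + 5*sin(t) + 4)^2)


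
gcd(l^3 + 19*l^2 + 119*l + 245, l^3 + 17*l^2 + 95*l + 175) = l^2 + 12*l + 35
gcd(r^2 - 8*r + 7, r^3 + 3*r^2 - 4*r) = r - 1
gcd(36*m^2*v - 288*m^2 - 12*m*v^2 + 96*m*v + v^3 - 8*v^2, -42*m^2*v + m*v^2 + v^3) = -6*m + v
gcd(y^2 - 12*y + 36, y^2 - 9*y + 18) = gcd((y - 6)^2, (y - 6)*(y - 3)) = y - 6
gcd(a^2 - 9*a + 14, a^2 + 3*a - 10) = a - 2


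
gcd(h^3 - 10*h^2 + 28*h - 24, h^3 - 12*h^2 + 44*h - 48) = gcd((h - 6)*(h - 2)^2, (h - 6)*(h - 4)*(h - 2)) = h^2 - 8*h + 12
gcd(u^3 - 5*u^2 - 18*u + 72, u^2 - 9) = u - 3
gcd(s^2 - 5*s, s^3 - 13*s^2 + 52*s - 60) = s - 5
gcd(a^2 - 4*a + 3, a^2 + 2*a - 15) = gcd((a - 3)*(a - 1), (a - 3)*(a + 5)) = a - 3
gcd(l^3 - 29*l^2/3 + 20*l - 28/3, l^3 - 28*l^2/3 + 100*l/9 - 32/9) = l - 2/3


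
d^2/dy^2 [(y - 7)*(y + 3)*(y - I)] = 6*y - 8 - 2*I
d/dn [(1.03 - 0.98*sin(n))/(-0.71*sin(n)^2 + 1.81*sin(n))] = (-0.212386679283294 + 0.446445468697537/sin(n) - 0.569060773480663/sin(n)^2)*cos(n)/(0.153871981929734*sin(n)^2 - 0.784530386740331*sin(n) + 1.0)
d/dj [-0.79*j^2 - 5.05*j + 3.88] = -1.58*j - 5.05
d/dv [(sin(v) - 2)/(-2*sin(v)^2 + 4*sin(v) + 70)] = (sin(v)^2 - 4*sin(v) + 39)*cos(v)/(2*(sin(v) - 7)^2*(sin(v) + 5)^2)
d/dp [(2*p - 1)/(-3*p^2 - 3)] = 2*(p^2 - p - 1)/(3*(p^4 + 2*p^2 + 1))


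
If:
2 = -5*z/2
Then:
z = -4/5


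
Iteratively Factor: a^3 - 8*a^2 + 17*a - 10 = (a - 1)*(a^2 - 7*a + 10) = (a - 2)*(a - 1)*(a - 5)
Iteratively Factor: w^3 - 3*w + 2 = (w - 1)*(w^2 + w - 2) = (w - 1)^2*(w + 2)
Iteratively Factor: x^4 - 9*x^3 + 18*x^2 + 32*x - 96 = (x - 4)*(x^3 - 5*x^2 - 2*x + 24) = (x - 4)*(x - 3)*(x^2 - 2*x - 8) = (x - 4)*(x - 3)*(x + 2)*(x - 4)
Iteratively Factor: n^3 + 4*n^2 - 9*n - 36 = (n + 4)*(n^2 - 9) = (n + 3)*(n + 4)*(n - 3)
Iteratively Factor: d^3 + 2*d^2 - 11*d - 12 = (d - 3)*(d^2 + 5*d + 4) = (d - 3)*(d + 4)*(d + 1)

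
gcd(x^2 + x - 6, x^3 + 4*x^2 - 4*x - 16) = x - 2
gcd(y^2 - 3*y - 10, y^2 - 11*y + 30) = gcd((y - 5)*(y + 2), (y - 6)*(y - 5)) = y - 5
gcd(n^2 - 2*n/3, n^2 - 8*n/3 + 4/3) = n - 2/3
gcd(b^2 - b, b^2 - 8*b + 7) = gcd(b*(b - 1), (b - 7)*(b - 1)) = b - 1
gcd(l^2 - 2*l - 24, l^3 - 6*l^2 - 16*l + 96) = l^2 - 2*l - 24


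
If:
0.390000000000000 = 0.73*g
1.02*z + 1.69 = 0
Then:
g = 0.53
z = -1.66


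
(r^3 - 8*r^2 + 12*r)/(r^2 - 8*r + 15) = r*(r^2 - 8*r + 12)/(r^2 - 8*r + 15)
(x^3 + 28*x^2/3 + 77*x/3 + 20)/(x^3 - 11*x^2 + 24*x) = (3*x^3 + 28*x^2 + 77*x + 60)/(3*x*(x^2 - 11*x + 24))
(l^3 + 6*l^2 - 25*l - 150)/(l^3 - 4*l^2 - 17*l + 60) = (l^2 + 11*l + 30)/(l^2 + l - 12)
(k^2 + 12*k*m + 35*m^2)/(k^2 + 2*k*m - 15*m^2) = (k + 7*m)/(k - 3*m)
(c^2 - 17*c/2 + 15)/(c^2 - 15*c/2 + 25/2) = (c - 6)/(c - 5)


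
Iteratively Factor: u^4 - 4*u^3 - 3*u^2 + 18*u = (u - 3)*(u^3 - u^2 - 6*u) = (u - 3)^2*(u^2 + 2*u) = u*(u - 3)^2*(u + 2)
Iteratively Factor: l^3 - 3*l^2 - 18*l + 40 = (l - 2)*(l^2 - l - 20) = (l - 5)*(l - 2)*(l + 4)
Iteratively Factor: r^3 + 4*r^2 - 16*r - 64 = (r - 4)*(r^2 + 8*r + 16) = (r - 4)*(r + 4)*(r + 4)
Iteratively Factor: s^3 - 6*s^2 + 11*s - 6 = (s - 1)*(s^2 - 5*s + 6) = (s - 3)*(s - 1)*(s - 2)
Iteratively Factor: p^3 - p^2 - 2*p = (p + 1)*(p^2 - 2*p) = p*(p + 1)*(p - 2)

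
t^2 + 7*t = t*(t + 7)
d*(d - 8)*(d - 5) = d^3 - 13*d^2 + 40*d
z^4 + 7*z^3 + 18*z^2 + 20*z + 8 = (z + 1)*(z + 2)^3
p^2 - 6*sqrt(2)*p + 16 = (p - 4*sqrt(2))*(p - 2*sqrt(2))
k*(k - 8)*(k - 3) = k^3 - 11*k^2 + 24*k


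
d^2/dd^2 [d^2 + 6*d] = 2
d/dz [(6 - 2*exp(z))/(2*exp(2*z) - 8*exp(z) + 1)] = (8*(exp(z) - 3)*(exp(z) - 2) - 4*exp(2*z) + 16*exp(z) - 2)*exp(z)/(2*exp(2*z) - 8*exp(z) + 1)^2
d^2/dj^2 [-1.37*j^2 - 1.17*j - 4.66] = -2.74000000000000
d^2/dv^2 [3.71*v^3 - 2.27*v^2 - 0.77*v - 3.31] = 22.26*v - 4.54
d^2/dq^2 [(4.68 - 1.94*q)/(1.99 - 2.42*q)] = -36.1306/(2.42*q - 1.99)^3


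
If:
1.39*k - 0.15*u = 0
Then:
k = 0.107913669064748*u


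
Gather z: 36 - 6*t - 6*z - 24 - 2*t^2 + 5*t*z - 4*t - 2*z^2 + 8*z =-2*t^2 - 10*t - 2*z^2 + z*(5*t + 2) + 12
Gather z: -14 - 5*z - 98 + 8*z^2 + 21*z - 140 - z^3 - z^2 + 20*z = -z^3 + 7*z^2 + 36*z - 252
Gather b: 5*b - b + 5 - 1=4*b + 4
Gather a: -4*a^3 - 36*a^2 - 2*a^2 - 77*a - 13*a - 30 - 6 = -4*a^3 - 38*a^2 - 90*a - 36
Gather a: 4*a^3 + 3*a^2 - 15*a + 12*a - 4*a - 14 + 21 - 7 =4*a^3 + 3*a^2 - 7*a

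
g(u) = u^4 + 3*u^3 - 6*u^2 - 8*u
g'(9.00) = 3529.00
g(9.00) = 8190.00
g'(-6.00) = -476.00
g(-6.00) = 480.00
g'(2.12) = 45.12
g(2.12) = 4.86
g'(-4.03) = -75.28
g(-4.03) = 2.21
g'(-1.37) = 15.05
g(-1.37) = -4.49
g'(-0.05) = -7.38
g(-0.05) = 0.38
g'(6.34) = 1297.04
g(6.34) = 2088.31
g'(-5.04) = -231.00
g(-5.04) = 149.08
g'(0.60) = -11.10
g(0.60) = -6.18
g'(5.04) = 672.23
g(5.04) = 836.58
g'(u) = 4*u^3 + 9*u^2 - 12*u - 8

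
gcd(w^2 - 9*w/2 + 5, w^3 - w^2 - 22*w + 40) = w - 2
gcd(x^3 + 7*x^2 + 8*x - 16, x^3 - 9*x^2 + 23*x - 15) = x - 1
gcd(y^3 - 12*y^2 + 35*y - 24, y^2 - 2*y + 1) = y - 1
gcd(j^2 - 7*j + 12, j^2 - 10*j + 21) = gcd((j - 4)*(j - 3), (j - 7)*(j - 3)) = j - 3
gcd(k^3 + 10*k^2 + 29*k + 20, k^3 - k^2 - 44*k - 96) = k + 4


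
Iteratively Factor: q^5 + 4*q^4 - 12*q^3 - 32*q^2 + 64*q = (q)*(q^4 + 4*q^3 - 12*q^2 - 32*q + 64) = q*(q - 2)*(q^3 + 6*q^2 - 32) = q*(q - 2)*(q + 4)*(q^2 + 2*q - 8) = q*(q - 2)^2*(q + 4)*(q + 4)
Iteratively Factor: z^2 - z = (z - 1)*(z)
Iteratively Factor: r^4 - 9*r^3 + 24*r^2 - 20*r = (r - 5)*(r^3 - 4*r^2 + 4*r) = (r - 5)*(r - 2)*(r^2 - 2*r) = (r - 5)*(r - 2)^2*(r)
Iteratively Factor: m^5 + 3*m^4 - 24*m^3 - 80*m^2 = (m)*(m^4 + 3*m^3 - 24*m^2 - 80*m) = m^2*(m^3 + 3*m^2 - 24*m - 80) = m^2*(m + 4)*(m^2 - m - 20) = m^2*(m - 5)*(m + 4)*(m + 4)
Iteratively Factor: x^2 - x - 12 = (x - 4)*(x + 3)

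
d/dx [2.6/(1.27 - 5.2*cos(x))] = -13.52*sin(x)/(5.2*cos(x) - 1.27)^2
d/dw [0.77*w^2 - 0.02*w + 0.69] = 1.54*w - 0.02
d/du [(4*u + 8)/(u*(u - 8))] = 4*(-u^2 - 4*u + 16)/(u^2*(u^2 - 16*u + 64))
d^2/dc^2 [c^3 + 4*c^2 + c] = 6*c + 8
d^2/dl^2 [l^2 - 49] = 2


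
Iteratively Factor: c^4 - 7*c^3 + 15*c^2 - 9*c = (c - 3)*(c^3 - 4*c^2 + 3*c) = c*(c - 3)*(c^2 - 4*c + 3) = c*(c - 3)^2*(c - 1)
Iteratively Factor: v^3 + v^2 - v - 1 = (v + 1)*(v^2 - 1) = (v - 1)*(v + 1)*(v + 1)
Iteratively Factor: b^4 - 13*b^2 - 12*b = (b + 1)*(b^3 - b^2 - 12*b) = (b + 1)*(b + 3)*(b^2 - 4*b) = b*(b + 1)*(b + 3)*(b - 4)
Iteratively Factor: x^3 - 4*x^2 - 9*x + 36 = (x - 3)*(x^2 - x - 12) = (x - 3)*(x + 3)*(x - 4)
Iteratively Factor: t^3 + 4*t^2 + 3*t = (t + 3)*(t^2 + t) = t*(t + 3)*(t + 1)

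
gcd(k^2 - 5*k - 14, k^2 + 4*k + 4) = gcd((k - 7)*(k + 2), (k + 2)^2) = k + 2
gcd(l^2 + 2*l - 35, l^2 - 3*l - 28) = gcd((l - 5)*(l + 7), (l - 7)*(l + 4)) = 1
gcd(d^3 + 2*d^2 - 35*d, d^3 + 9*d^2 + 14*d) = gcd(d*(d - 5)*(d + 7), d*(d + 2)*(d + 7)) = d^2 + 7*d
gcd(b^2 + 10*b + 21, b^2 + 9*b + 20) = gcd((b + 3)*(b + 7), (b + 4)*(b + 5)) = 1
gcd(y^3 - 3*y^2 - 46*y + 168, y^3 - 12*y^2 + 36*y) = y - 6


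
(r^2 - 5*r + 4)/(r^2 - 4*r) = (r - 1)/r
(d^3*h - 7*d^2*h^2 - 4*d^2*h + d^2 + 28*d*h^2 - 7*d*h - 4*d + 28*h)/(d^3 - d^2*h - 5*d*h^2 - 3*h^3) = (-d^3*h + 7*d^2*h^2 + 4*d^2*h - d^2 - 28*d*h^2 + 7*d*h + 4*d - 28*h)/(-d^3 + d^2*h + 5*d*h^2 + 3*h^3)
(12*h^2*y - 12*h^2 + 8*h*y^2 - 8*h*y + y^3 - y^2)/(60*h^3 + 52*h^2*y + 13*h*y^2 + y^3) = (y - 1)/(5*h + y)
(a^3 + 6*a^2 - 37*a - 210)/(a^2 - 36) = (a^2 + 12*a + 35)/(a + 6)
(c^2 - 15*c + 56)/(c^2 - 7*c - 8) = (c - 7)/(c + 1)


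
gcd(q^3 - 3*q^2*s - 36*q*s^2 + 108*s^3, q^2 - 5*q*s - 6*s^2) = q - 6*s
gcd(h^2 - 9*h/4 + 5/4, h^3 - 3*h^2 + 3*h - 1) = h - 1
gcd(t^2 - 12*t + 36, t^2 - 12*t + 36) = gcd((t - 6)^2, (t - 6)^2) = t^2 - 12*t + 36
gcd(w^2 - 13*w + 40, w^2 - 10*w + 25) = w - 5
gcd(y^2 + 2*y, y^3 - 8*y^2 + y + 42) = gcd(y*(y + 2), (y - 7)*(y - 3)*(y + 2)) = y + 2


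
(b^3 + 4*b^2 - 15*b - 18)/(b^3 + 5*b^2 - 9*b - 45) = (b^2 + 7*b + 6)/(b^2 + 8*b + 15)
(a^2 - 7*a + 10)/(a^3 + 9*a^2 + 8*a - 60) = (a - 5)/(a^2 + 11*a + 30)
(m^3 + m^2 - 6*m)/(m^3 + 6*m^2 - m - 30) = m/(m + 5)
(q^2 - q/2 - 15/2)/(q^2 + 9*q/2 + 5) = (q - 3)/(q + 2)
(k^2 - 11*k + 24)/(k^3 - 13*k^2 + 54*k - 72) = (k - 8)/(k^2 - 10*k + 24)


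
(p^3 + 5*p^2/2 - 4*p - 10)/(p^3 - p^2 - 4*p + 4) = (p + 5/2)/(p - 1)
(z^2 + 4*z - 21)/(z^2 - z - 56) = (z - 3)/(z - 8)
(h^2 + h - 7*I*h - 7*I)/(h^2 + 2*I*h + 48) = (h^2 + h - 7*I*h - 7*I)/(h^2 + 2*I*h + 48)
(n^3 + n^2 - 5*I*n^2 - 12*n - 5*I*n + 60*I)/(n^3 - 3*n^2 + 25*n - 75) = (n + 4)/(n + 5*I)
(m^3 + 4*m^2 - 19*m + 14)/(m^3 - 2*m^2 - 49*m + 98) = (m - 1)/(m - 7)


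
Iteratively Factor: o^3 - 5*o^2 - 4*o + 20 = (o - 5)*(o^2 - 4) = (o - 5)*(o + 2)*(o - 2)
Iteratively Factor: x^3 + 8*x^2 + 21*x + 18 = (x + 3)*(x^2 + 5*x + 6) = (x + 2)*(x + 3)*(x + 3)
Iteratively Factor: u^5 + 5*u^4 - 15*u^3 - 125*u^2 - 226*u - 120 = (u + 1)*(u^4 + 4*u^3 - 19*u^2 - 106*u - 120) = (u + 1)*(u + 2)*(u^3 + 2*u^2 - 23*u - 60) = (u - 5)*(u + 1)*(u + 2)*(u^2 + 7*u + 12) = (u - 5)*(u + 1)*(u + 2)*(u + 3)*(u + 4)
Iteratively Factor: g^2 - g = (g - 1)*(g)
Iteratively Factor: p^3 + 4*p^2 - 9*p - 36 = (p - 3)*(p^2 + 7*p + 12) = (p - 3)*(p + 4)*(p + 3)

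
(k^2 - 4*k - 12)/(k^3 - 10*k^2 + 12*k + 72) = 1/(k - 6)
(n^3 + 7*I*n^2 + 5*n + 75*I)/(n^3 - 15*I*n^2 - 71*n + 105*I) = (n^2 + 10*I*n - 25)/(n^2 - 12*I*n - 35)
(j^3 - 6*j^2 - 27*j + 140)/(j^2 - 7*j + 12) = (j^2 - 2*j - 35)/(j - 3)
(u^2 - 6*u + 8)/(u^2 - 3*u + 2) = (u - 4)/(u - 1)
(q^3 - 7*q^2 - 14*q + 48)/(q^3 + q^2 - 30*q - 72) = (q^2 - 10*q + 16)/(q^2 - 2*q - 24)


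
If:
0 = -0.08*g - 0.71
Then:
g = -8.88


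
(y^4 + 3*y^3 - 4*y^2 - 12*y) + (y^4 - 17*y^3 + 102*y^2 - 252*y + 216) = 2*y^4 - 14*y^3 + 98*y^2 - 264*y + 216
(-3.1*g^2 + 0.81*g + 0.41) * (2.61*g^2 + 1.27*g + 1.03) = -8.091*g^4 - 1.8229*g^3 - 1.0942*g^2 + 1.355*g + 0.4223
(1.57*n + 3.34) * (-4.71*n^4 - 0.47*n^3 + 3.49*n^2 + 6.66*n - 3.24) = -7.3947*n^5 - 16.4693*n^4 + 3.9095*n^3 + 22.1128*n^2 + 17.1576*n - 10.8216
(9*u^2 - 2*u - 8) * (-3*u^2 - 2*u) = -27*u^4 - 12*u^3 + 28*u^2 + 16*u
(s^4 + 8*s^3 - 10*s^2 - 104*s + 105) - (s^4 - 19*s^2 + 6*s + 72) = 8*s^3 + 9*s^2 - 110*s + 33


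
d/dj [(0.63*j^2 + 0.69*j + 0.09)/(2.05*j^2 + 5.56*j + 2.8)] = (2.0883*j^2 + 3.159*j + 1.4316)/(4.2025*j^4 + 22.796*j^3 + 42.3936*j^2 + 31.136*j + 7.84)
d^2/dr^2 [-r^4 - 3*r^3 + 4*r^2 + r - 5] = -12*r^2 - 18*r + 8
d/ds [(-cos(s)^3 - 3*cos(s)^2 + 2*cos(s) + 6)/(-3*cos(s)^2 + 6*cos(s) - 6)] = (-cos(s)^4 + 4*cos(s)^3 - 2*cos(s)^2 - 24*cos(s) + 16)*sin(s)/(3*(sin(s)^2 + 2*cos(s) - 3)^2)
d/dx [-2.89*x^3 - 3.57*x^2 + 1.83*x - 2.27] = -8.67*x^2 - 7.14*x + 1.83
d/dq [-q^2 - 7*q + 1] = -2*q - 7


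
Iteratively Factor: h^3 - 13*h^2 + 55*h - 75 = (h - 5)*(h^2 - 8*h + 15) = (h - 5)*(h - 3)*(h - 5)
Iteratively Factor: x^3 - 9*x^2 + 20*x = (x - 5)*(x^2 - 4*x) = x*(x - 5)*(x - 4)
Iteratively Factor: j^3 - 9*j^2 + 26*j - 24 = (j - 4)*(j^2 - 5*j + 6) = (j - 4)*(j - 2)*(j - 3)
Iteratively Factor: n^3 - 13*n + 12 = (n - 1)*(n^2 + n - 12) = (n - 1)*(n + 4)*(n - 3)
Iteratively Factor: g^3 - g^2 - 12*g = (g + 3)*(g^2 - 4*g) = (g - 4)*(g + 3)*(g)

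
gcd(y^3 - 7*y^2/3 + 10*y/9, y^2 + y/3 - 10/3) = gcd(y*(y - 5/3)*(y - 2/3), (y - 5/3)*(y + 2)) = y - 5/3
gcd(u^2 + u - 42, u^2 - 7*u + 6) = u - 6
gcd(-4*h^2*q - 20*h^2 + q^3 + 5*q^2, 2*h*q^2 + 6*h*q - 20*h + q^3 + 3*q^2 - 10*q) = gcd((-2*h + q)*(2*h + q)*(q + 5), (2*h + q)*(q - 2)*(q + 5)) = 2*h*q + 10*h + q^2 + 5*q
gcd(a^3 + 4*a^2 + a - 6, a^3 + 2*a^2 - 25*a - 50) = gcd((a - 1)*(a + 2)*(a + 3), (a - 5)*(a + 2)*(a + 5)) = a + 2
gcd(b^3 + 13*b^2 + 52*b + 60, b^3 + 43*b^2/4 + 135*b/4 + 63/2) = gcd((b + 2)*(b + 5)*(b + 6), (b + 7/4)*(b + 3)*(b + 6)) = b + 6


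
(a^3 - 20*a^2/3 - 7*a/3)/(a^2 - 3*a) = (3*a^2 - 20*a - 7)/(3*(a - 3))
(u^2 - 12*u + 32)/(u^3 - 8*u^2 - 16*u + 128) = 1/(u + 4)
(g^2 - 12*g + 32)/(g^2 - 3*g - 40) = (g - 4)/(g + 5)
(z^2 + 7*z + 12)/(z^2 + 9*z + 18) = (z + 4)/(z + 6)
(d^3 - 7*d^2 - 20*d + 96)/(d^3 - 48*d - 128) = (d - 3)/(d + 4)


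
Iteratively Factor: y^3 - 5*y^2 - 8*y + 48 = (y - 4)*(y^2 - y - 12) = (y - 4)*(y + 3)*(y - 4)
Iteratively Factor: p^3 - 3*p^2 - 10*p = (p - 5)*(p^2 + 2*p) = (p - 5)*(p + 2)*(p)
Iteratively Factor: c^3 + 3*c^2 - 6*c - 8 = (c - 2)*(c^2 + 5*c + 4) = (c - 2)*(c + 4)*(c + 1)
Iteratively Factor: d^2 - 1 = (d + 1)*(d - 1)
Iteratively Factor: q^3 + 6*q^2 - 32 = (q + 4)*(q^2 + 2*q - 8) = (q + 4)^2*(q - 2)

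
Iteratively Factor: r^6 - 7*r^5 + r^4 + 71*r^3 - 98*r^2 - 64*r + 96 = (r - 4)*(r^5 - 3*r^4 - 11*r^3 + 27*r^2 + 10*r - 24) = (r - 4)*(r - 1)*(r^4 - 2*r^3 - 13*r^2 + 14*r + 24) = (r - 4)*(r - 2)*(r - 1)*(r^3 - 13*r - 12) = (r - 4)*(r - 2)*(r - 1)*(r + 1)*(r^2 - r - 12) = (r - 4)^2*(r - 2)*(r - 1)*(r + 1)*(r + 3)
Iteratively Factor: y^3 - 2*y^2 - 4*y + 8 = (y + 2)*(y^2 - 4*y + 4) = (y - 2)*(y + 2)*(y - 2)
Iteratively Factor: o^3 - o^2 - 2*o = (o)*(o^2 - o - 2) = o*(o + 1)*(o - 2)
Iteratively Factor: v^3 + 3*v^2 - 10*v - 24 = (v + 2)*(v^2 + v - 12) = (v + 2)*(v + 4)*(v - 3)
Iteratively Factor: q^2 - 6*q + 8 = (q - 4)*(q - 2)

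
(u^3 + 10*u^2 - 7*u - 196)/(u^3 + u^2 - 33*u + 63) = (u^2 + 3*u - 28)/(u^2 - 6*u + 9)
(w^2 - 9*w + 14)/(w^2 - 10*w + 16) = (w - 7)/(w - 8)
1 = 1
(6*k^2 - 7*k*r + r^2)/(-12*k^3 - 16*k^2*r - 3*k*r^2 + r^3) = (-k + r)/(2*k^2 + 3*k*r + r^2)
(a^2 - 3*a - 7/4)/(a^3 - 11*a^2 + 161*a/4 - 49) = (2*a + 1)/(2*a^2 - 15*a + 28)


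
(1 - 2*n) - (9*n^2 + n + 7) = -9*n^2 - 3*n - 6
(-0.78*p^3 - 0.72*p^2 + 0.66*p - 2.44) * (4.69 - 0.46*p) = 0.3588*p^4 - 3.327*p^3 - 3.6804*p^2 + 4.2178*p - 11.4436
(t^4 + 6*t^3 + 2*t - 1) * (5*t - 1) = 5*t^5 + 29*t^4 - 6*t^3 + 10*t^2 - 7*t + 1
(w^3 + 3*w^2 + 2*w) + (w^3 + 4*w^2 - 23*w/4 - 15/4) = 2*w^3 + 7*w^2 - 15*w/4 - 15/4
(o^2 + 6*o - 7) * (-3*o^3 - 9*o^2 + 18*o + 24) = -3*o^5 - 27*o^4 - 15*o^3 + 195*o^2 + 18*o - 168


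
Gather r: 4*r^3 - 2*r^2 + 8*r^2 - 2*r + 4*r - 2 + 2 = 4*r^3 + 6*r^2 + 2*r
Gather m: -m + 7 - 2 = 5 - m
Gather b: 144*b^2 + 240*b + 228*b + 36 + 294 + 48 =144*b^2 + 468*b + 378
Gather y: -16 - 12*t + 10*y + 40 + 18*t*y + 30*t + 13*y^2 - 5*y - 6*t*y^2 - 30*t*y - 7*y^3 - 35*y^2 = 18*t - 7*y^3 + y^2*(-6*t - 22) + y*(5 - 12*t) + 24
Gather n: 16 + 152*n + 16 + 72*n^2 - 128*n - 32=72*n^2 + 24*n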